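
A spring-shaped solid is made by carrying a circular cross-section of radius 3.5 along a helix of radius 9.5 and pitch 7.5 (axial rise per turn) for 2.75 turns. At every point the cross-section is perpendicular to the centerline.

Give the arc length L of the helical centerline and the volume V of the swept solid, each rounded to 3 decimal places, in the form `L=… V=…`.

L=165.439 V=6366.835

2πR = 2π·9.5 = 59.690260
per-turn = √(59.690260² + 7.5²) = √(3562.9272 + 56.25) = √3619.1772 = 60.159598
L = 2.75 × 60.159598 = 165.438894
V = π·3.5² × L = 38.484510 × 165.438894 = 6366.834753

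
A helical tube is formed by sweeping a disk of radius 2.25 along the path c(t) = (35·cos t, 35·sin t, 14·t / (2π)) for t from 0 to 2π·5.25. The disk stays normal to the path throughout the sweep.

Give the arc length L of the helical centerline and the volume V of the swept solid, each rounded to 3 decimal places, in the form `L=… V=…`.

L=1156.873 V=18399.262

2πR = 2π·35 = 219.911486
per-turn = √(219.911486² + 14²) = √(48361.0616 + 196) = √48557.0616 = 220.356669
L = 5.25 × 220.356669 = 1156.872512
V = π·2.25² × L = 15.904313 × 1156.872512 = 18399.262313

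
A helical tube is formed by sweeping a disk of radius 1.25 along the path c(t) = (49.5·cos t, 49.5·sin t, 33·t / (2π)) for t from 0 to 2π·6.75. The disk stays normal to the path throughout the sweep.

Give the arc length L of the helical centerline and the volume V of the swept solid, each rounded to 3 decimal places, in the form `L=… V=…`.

2πR = 2π·49.5 = 311.017673
per-turn = √(311.017673² + 33²) = √(96731.9927 + 1089) = √97820.9927 = 312.763477
L = 6.75 × 312.763477 = 2111.153472
V = π·1.25² × L = 4.908739 × 2111.153472 = 10363.100371

L=2111.153 V=10363.100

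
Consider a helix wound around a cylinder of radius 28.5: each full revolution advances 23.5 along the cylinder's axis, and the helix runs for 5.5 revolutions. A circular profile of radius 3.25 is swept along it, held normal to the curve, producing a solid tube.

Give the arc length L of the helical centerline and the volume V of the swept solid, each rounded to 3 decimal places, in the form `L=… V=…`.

2πR = 2π·28.5 = 179.070781
per-turn = √(179.070781² + 23.5²) = √(32066.3447 + 552.25) = √32618.5947 = 180.606187
L = 5.5 × 180.606187 = 993.334027
V = π·3.25² × L = 33.183072 × 993.334027 = 32961.874946

L=993.334 V=32961.875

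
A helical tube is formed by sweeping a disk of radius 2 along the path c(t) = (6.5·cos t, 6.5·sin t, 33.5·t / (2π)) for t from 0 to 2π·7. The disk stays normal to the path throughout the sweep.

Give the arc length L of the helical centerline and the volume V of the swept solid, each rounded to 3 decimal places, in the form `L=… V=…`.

L=369.757 V=4646.507

2πR = 2π·6.5 = 40.840704
per-turn = √(40.840704² + 33.5²) = √(1667.9631 + 1122.25) = √2790.2131 = 52.822468
L = 7 × 52.822468 = 369.757277
V = π·2² × L = 12.566371 × 369.757277 = 4646.506983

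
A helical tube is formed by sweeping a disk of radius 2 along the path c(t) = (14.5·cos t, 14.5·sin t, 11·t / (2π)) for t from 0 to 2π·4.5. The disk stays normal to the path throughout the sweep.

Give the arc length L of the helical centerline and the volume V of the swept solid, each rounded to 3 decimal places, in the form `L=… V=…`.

2πR = 2π·14.5 = 91.106187
per-turn = √(91.106187² + 11²) = √(8300.3373 + 121) = √8421.3373 = 91.767845
L = 4.5 × 91.767845 = 412.955301
V = π·2² × L = 12.566371 × 412.955301 = 5189.349355

L=412.955 V=5189.349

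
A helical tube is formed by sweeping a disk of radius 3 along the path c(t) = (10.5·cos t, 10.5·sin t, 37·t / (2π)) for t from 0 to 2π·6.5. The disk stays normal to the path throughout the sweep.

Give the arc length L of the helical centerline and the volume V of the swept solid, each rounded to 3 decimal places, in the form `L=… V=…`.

L=491.664 V=13901.463

2πR = 2π·10.5 = 65.973446
per-turn = √(65.973446² + 37²) = √(4352.4955 + 1369) = √5721.4955 = 75.640568
L = 6.5 × 75.640568 = 491.663693
V = π·3² × L = 28.274334 × 491.663693 = 13901.463402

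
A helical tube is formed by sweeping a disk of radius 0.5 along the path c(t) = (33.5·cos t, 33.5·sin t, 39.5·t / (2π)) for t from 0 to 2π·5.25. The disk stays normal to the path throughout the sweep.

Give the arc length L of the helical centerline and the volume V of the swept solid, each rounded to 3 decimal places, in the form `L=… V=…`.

2πR = 2π·33.5 = 210.486708
per-turn = √(210.486708² + 39.5²) = √(44304.6542 + 1560.25) = √45864.9042 = 214.160931
L = 5.25 × 214.160931 = 1124.344885
V = π·0.5² × L = 0.785398 × 1124.344885 = 883.058408

L=1124.345 V=883.058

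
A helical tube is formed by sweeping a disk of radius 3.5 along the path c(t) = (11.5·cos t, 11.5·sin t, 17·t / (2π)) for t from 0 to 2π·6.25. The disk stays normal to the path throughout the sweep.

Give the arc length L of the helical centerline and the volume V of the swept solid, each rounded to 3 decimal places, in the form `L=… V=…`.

2πR = 2π·11.5 = 72.256631
per-turn = √(72.256631² + 17²) = √(5221.0207 + 289) = √5510.0207 = 74.229514
L = 6.25 × 74.229514 = 463.934462
V = π·3.5² × L = 38.484510 × 463.934462 = 17854.290431

L=463.934 V=17854.290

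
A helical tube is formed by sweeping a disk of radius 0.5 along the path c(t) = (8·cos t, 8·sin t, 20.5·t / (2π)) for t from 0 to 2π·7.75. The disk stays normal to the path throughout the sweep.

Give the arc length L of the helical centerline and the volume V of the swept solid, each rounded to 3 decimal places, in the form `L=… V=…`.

2πR = 2π·8 = 50.265482
per-turn = √(50.265482² + 20.5²) = √(2526.6187 + 420.25) = √2946.8687 = 54.285069
L = 7.75 × 54.285069 = 420.709285
V = π·0.5² × L = 0.785398 × 420.709285 = 330.424300

L=420.709 V=330.424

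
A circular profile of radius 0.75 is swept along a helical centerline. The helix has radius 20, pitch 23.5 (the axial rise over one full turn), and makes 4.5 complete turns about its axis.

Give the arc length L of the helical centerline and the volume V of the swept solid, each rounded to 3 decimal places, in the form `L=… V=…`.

2πR = 2π·20 = 125.663706
per-turn = √(125.663706² + 23.5²) = √(15791.3670 + 552.25) = √16343.6170 = 127.842157
L = 4.5 × 127.842157 = 575.289705
V = π·0.75² × L = 1.767146 × 575.289705 = 1016.620826

L=575.290 V=1016.621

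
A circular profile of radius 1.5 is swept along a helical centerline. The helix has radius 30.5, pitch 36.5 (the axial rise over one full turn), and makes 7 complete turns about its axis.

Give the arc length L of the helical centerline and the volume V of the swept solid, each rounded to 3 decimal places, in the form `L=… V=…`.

L=1365.575 V=9652.682

2πR = 2π·30.5 = 191.637152
per-turn = √(191.637152² + 36.5²) = √(36724.7980 + 1332.25) = √38057.0480 = 195.082157
L = 7 × 195.082157 = 1365.575099
V = π·1.5² × L = 7.068583 × 1365.575099 = 9652.681572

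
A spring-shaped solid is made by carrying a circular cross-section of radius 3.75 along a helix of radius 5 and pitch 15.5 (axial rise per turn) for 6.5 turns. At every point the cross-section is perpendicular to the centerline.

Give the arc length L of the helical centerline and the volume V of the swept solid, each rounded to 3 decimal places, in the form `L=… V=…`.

2πR = 2π·5 = 31.415927
per-turn = √(31.415927² + 15.5²) = √(986.9604 + 240.25) = √1227.2104 = 35.031563
L = 6.5 × 35.031563 = 227.705163
V = π·3.75² × L = 44.178647 × 227.705163 = 10059.705930

L=227.705 V=10059.706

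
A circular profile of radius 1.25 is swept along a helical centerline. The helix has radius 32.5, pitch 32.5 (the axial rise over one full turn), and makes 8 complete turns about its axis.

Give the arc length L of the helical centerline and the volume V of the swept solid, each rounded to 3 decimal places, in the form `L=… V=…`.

L=1654.189 V=8119.981

2πR = 2π·32.5 = 204.203522
per-turn = √(204.203522² + 32.5²) = √(41699.0786 + 1056.25) = √42755.3286 = 206.773617
L = 8 × 206.773617 = 1654.188934
V = π·1.25² × L = 4.908739 × 1654.188934 = 8119.980943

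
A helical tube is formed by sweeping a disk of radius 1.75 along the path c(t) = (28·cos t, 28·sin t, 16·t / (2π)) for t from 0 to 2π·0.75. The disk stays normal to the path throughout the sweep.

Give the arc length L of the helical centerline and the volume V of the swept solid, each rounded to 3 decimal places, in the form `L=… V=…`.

L=132.491 V=1274.717

2πR = 2π·28 = 175.929189
per-turn = √(175.929189² + 16²) = √(30951.0794 + 256) = √31207.0794 = 176.655256
L = 0.75 × 176.655256 = 132.491442
V = π·1.75² × L = 9.621128 × 132.491442 = 1274.717055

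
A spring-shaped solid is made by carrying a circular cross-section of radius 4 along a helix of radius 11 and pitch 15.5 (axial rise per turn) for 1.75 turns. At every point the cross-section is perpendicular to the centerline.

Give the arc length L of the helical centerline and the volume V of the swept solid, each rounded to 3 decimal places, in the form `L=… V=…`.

2πR = 2π·11 = 69.115038
per-turn = √(69.115038² + 15.5²) = √(4776.8885 + 240.25) = √5017.1385 = 70.831762
L = 1.75 × 70.831762 = 123.955584
V = π·4² × L = 50.265482 × 123.955584 = 6230.687222

L=123.956 V=6230.687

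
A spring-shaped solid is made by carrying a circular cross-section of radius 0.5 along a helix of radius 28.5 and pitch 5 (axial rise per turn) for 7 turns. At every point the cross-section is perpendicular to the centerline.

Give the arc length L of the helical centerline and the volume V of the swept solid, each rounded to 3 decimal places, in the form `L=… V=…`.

L=1253.984 V=984.877

2πR = 2π·28.5 = 179.070781
per-turn = √(179.070781² + 5²) = √(32066.3447 + 25) = √32091.3447 = 179.140572
L = 7 × 179.140572 = 1253.984007
V = π·0.5² × L = 0.785398 × 1253.984007 = 984.876736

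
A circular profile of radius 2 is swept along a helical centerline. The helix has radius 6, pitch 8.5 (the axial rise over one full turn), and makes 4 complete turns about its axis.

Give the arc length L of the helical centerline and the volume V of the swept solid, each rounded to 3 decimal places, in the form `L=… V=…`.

2πR = 2π·6 = 37.699112
per-turn = √(37.699112² + 8.5²) = √(1421.2230 + 72.25) = √1493.4730 = 38.645479
L = 4 × 38.645479 = 154.581915
V = π·2² × L = 12.566371 × 154.581915 = 1942.533638

L=154.582 V=1942.534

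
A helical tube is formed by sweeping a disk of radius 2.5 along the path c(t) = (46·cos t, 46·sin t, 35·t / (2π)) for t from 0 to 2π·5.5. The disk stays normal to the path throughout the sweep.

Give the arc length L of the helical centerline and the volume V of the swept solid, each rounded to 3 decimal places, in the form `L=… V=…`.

2πR = 2π·46 = 289.026524
per-turn = √(289.026524² + 35²) = √(83536.3317 + 1225) = √84761.3317 = 291.137994
L = 5.5 × 291.137994 = 1601.258968
V = π·2.5² × L = 19.634954 × 1601.258968 = 31440.646314

L=1601.259 V=31440.646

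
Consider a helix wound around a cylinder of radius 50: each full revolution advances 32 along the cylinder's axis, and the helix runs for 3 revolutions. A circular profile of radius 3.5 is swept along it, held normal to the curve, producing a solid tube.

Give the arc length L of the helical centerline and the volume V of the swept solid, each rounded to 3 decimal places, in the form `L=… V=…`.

2πR = 2π·50 = 314.159265
per-turn = √(314.159265² + 32²) = √(98696.0440 + 1024) = √99720.0440 = 315.784806
L = 3 × 315.784806 = 947.354419
V = π·3.5² × L = 38.484510 × 947.354419 = 36458.470636

L=947.354 V=36458.471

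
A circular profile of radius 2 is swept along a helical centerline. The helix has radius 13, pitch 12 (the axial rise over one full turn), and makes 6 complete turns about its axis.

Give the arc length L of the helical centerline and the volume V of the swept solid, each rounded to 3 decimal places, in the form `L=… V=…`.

L=495.349 V=6224.740

2πR = 2π·13 = 81.681409
per-turn = √(81.681409² + 12²) = √(6671.8526 + 144) = √6815.8526 = 82.558177
L = 6 × 82.558177 = 495.349061
V = π·2² × L = 12.566371 × 495.349061 = 6224.739890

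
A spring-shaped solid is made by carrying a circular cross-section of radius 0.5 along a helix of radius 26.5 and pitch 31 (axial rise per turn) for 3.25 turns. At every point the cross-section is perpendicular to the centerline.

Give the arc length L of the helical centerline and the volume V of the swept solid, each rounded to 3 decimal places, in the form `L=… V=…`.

2πR = 2π·26.5 = 166.504411
per-turn = √(166.504411² + 31²) = √(27723.7188 + 961) = √28684.7188 = 169.365636
L = 3.25 × 169.365636 = 550.438318
V = π·0.5² × L = 0.785398 × 550.438318 = 432.313244

L=550.438 V=432.313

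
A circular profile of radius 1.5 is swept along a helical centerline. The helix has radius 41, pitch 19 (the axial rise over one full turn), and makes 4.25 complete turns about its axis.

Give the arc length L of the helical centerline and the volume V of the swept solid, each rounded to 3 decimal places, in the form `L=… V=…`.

2πR = 2π·41 = 257.610598
per-turn = √(257.610598² + 19²) = √(66363.2200 + 361) = √66724.2200 = 258.310317
L = 4.25 × 258.310317 = 1097.818848
V = π·1.5² × L = 7.068583 × 1097.818848 = 7760.024165

L=1097.819 V=7760.024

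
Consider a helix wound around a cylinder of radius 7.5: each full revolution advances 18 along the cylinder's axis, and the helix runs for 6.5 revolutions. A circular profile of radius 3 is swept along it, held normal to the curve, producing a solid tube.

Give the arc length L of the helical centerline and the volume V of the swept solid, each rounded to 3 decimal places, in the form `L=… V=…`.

L=327.890 V=9270.875

2πR = 2π·7.5 = 47.123890
per-turn = √(47.123890² + 18²) = √(2220.6610 + 324) = √2544.6610 = 50.444633
L = 6.5 × 50.444633 = 327.890114
V = π·3² × L = 28.274334 × 327.890114 = 9270.874559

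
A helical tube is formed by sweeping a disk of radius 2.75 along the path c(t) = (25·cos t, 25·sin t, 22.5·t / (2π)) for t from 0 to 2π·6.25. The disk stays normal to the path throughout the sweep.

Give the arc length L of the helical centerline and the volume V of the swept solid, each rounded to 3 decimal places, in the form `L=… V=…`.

2πR = 2π·25 = 157.079633
per-turn = √(157.079633² + 22.5²) = √(24674.0110 + 506.25) = √25180.2610 = 158.682894
L = 6.25 × 158.682894 = 991.768091
V = π·2.75² × L = 23.758294 × 991.768091 = 23562.718314

L=991.768 V=23562.718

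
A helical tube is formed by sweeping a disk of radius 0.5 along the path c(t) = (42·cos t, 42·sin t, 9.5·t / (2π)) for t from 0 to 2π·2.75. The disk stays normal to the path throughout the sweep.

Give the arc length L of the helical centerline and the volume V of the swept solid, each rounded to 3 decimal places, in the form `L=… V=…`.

2πR = 2π·42 = 263.893783
per-turn = √(263.893783² + 9.5²) = √(69639.9287 + 90.25) = √69730.1787 = 264.064724
L = 2.75 × 264.064724 = 726.177992
V = π·0.5² × L = 0.785398 × 726.177992 = 570.338861

L=726.178 V=570.339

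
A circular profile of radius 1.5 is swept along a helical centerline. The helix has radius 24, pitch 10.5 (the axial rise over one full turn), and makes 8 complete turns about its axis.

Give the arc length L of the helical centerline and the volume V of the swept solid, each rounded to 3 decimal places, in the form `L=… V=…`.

2πR = 2π·24 = 150.796447
per-turn = √(150.796447² + 10.5²) = √(22739.5685 + 110.25) = √22849.8185 = 151.161564
L = 8 × 151.161564 = 1209.292515
V = π·1.5² × L = 7.068583 × 1209.292515 = 8547.985082

L=1209.293 V=8547.985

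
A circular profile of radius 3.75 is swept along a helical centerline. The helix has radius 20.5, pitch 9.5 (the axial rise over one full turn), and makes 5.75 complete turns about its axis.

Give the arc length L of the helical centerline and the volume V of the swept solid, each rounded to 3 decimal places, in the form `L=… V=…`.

L=742.642 V=32808.926

2πR = 2π·20.5 = 128.805299
per-turn = √(128.805299² + 9.5²) = √(16590.8050 + 90.25) = √16681.0550 = 129.155159
L = 5.75 × 129.155159 = 742.642162
V = π·3.75² × L = 44.178647 × 742.642162 = 32808.925696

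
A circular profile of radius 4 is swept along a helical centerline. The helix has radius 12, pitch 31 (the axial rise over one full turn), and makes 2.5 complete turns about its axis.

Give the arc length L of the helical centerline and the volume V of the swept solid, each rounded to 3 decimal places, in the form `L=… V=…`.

2πR = 2π·12 = 75.398224
per-turn = √(75.398224² + 31²) = √(5684.8921 + 961) = √6645.8921 = 81.522341
L = 2.5 × 81.522341 = 203.805853
V = π·4² × L = 50.265482 × 203.805853 = 10244.399544

L=203.806 V=10244.400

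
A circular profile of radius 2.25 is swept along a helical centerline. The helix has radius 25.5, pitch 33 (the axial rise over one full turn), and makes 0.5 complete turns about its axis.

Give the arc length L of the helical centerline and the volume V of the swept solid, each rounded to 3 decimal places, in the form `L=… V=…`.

L=81.792 V=1300.848

2πR = 2π·25.5 = 160.221225
per-turn = √(160.221225² + 33²) = √(25670.8410 + 1089) = √26759.8410 = 163.584355
L = 0.5 × 163.584355 = 81.792177
V = π·2.25² × L = 15.904313 × 81.792177 = 1300.848373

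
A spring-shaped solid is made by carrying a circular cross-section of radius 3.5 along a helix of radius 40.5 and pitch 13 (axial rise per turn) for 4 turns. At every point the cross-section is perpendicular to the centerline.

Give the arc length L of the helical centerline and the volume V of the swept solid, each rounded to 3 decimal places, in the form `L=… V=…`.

L=1019.203 V=39223.544

2πR = 2π·40.5 = 254.469005
per-turn = √(254.469005² + 13²) = √(64754.4745 + 169) = √64923.4745 = 254.800853
L = 4 × 254.800853 = 1019.203410
V = π·3.5² × L = 38.484510 × 1019.203410 = 39223.543843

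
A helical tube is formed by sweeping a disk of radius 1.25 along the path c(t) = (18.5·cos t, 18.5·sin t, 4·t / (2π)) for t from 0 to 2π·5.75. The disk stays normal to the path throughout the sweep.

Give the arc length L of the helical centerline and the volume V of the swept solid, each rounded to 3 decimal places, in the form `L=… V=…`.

2πR = 2π·18.5 = 116.238928
per-turn = √(116.238928² + 4²) = √(13511.4884 + 16) = √13527.4884 = 116.307732
L = 5.75 × 116.307732 = 668.769457
V = π·1.25² × L = 4.908739 × 668.769457 = 3282.814393

L=668.769 V=3282.814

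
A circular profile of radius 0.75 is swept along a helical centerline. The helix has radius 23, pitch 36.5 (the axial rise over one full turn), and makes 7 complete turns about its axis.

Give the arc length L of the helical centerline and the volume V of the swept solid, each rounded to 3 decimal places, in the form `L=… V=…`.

L=1043.360 V=1843.770

2πR = 2π·23 = 144.513262
per-turn = √(144.513262² + 36.5²) = √(20884.0829 + 1332.25) = √22216.3329 = 149.051444
L = 7 × 149.051444 = 1043.360107
V = π·0.75² × L = 1.767146 × 1043.360107 = 1843.769501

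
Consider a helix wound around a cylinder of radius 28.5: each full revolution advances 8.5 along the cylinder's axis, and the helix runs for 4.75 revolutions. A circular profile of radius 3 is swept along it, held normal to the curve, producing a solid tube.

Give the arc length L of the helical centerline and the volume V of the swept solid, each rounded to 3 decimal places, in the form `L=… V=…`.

L=851.544 V=24076.837

2πR = 2π·28.5 = 179.070781
per-turn = √(179.070781² + 8.5²) = √(32066.3447 + 72.25) = √32138.5947 = 179.272404
L = 4.75 × 179.272404 = 851.543917
V = π·3² × L = 28.274334 × 851.543917 = 24076.837030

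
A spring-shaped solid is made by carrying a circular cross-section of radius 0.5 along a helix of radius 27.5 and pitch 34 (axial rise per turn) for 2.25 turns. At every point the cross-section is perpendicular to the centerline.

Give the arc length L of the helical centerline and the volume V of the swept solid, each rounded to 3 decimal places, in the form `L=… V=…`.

L=396.227 V=311.196

2πR = 2π·27.5 = 172.787596
per-turn = √(172.787596² + 34²) = √(29855.5533 + 1156) = √31011.5533 = 176.100975
L = 2.25 × 176.100975 = 396.227193
V = π·0.5² × L = 0.785398 × 396.227193 = 311.196110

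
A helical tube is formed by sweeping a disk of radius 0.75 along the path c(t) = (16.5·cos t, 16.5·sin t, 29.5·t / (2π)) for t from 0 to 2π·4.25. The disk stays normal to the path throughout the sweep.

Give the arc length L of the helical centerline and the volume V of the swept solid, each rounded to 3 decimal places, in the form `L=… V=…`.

2πR = 2π·16.5 = 103.672558
per-turn = √(103.672558² + 29.5²) = √(10747.9992 + 870.25) = √11618.2492 = 107.787983
L = 4.25 × 107.787983 = 458.098926
V = π·0.75² × L = 1.767146 × 458.098926 = 809.527624

L=458.099 V=809.528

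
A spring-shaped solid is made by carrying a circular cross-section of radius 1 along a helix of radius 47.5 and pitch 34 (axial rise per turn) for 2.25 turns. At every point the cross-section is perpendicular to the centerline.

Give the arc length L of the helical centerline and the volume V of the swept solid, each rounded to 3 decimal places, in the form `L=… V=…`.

L=675.859 V=2123.273

2πR = 2π·47.5 = 298.451302
per-turn = √(298.451302² + 34²) = √(89073.1797 + 1156) = √90229.1797 = 300.381723
L = 2.25 × 300.381723 = 675.858878
V = π·1² × L = 3.141593 × 675.858878 = 2123.273285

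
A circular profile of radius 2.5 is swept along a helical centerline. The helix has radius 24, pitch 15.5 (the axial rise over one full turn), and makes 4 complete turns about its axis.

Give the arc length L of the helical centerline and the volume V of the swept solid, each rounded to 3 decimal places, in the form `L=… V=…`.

L=606.364 V=11905.926

2πR = 2π·24 = 150.796447
per-turn = √(150.796447² + 15.5²) = √(22739.5685 + 240.25) = √22979.8185 = 151.590958
L = 4 × 151.590958 = 606.363832
V = π·2.5² × L = 19.634954 × 606.363832 = 11905.925998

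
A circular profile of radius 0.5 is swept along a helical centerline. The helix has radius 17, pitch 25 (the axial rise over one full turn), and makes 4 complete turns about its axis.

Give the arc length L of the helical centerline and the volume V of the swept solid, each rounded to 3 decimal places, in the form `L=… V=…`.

2πR = 2π·17 = 106.814150
per-turn = √(106.814150² + 25²) = √(11409.2627 + 625) = √12034.2627 = 109.700787
L = 4 × 109.700787 = 438.803148
V = π·0.5² × L = 0.785398 × 438.803148 = 344.635187

L=438.803 V=344.635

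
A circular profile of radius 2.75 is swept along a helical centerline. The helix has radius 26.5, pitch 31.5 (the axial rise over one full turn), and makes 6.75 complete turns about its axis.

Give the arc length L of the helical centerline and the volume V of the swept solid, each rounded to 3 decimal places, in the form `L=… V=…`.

2πR = 2π·26.5 = 166.504411
per-turn = √(166.504411² + 31.5²) = √(27723.7188 + 992.25) = √28715.9688 = 169.457867
L = 6.75 × 169.457867 = 1143.840604
V = π·2.75² × L = 23.758294 × 1143.840604 = 27175.701859

L=1143.841 V=27175.702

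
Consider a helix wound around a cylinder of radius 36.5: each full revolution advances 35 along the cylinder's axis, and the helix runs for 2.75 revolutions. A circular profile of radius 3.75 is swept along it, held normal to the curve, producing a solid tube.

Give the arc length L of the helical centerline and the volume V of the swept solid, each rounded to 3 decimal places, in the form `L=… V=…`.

2πR = 2π·36.5 = 229.336264
per-turn = √(229.336264² + 35²) = √(52595.1219 + 1225) = √53820.1219 = 231.991642
L = 2.75 × 231.991642 = 637.977015
V = π·3.75² × L = 44.178647 × 637.977015 = 28184.961137

L=637.977 V=28184.961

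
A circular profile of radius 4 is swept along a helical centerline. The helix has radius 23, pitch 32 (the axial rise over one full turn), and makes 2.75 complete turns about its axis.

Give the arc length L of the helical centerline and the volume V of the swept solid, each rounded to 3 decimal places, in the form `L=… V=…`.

2πR = 2π·23 = 144.513262
per-turn = √(144.513262² + 32²) = √(20884.0829 + 1024) = √21908.0829 = 148.013793
L = 2.75 × 148.013793 = 407.037931
V = π·4² × L = 50.265482 × 407.037931 = 20459.957965

L=407.038 V=20459.958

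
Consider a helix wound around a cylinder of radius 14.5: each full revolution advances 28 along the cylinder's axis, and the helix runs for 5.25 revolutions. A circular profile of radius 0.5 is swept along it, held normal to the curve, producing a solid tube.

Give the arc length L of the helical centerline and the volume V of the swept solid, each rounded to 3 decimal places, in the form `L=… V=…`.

L=500.387 V=393.003

2πR = 2π·14.5 = 91.106187
per-turn = √(91.106187² + 28²) = √(8300.3373 + 784) = √9084.3373 = 95.311790
L = 5.25 × 95.311790 = 500.386897
V = π·0.5² × L = 0.785398 × 500.386897 = 393.002950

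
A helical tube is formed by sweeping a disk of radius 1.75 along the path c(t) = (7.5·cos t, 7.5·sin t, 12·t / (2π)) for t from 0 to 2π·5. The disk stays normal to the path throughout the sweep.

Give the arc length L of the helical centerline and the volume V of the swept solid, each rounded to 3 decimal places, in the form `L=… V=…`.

2πR = 2π·7.5 = 47.123890
per-turn = √(47.123890² + 12²) = √(2220.6610 + 144) = √2364.6610 = 48.627780
L = 5 × 48.627780 = 243.138900
V = π·1.75² × L = 9.621128 × 243.138900 = 2339.270359

L=243.139 V=2339.270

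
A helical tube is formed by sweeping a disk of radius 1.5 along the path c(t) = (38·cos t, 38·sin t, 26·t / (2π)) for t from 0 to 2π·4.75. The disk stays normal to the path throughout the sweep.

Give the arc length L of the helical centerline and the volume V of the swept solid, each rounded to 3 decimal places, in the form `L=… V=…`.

2πR = 2π·38 = 238.761042
per-turn = √(238.761042² + 26²) = √(57006.8350 + 676) = √57682.8350 = 240.172511
L = 4.75 × 240.172511 = 1140.819427
V = π·1.5² × L = 7.068583 × 1140.819427 = 8063.977345

L=1140.819 V=8063.977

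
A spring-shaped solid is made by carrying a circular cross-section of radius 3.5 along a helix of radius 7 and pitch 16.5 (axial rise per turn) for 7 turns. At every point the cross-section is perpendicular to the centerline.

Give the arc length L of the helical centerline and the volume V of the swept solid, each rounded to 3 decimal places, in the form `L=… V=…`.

2πR = 2π·7 = 43.982297
per-turn = √(43.982297² + 16.5²) = √(1934.4425 + 272.25) = √2206.6925 = 46.975445
L = 7 × 46.975445 = 328.828117
V = π·3.5² × L = 38.484510 × 328.828117 = 12654.788967

L=328.828 V=12654.789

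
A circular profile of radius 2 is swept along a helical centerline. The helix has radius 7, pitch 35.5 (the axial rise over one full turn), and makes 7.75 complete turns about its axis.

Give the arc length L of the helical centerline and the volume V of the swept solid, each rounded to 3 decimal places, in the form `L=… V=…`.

2πR = 2π·7 = 43.982297
per-turn = √(43.982297² + 35.5²) = √(1934.4425 + 1260.25) = √3194.6925 = 56.521611
L = 7.75 × 56.521611 = 438.042482
V = π·2² × L = 12.566371 × 438.042482 = 5504.604174

L=438.042 V=5504.604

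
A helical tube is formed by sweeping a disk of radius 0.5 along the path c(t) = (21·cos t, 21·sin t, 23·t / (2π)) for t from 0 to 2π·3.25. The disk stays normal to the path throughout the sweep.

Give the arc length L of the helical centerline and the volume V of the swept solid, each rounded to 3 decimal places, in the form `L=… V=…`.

2πR = 2π·21 = 131.946891
per-turn = √(131.946891² + 23²) = √(17409.9822 + 529) = √17938.9822 = 133.936486
L = 3.25 × 133.936486 = 435.293578
V = π·0.5² × L = 0.785398 × 435.293578 = 341.878777

L=435.294 V=341.879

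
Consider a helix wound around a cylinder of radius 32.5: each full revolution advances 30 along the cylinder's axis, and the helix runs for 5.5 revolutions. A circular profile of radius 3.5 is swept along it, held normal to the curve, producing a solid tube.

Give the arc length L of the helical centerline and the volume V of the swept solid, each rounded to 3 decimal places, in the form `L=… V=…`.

L=1135.175 V=43686.651

2πR = 2π·32.5 = 204.203522
per-turn = √(204.203522² + 30²) = √(41699.0786 + 900) = √42599.0786 = 206.395442
L = 5.5 × 206.395442 = 1135.174933
V = π·3.5² × L = 38.484510 × 1135.174933 = 43686.651051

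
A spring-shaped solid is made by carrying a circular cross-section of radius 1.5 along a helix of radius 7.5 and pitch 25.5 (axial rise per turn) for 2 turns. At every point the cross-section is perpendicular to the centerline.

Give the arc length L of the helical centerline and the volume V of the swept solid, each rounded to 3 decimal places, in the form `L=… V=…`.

2πR = 2π·7.5 = 47.123890
per-turn = √(47.123890² + 25.5²) = √(2220.6610 + 650.25) = √2870.9110 = 53.580883
L = 2 × 53.580883 = 107.161765
V = π·1.5² × L = 7.068583 × 107.161765 = 757.481883

L=107.162 V=757.482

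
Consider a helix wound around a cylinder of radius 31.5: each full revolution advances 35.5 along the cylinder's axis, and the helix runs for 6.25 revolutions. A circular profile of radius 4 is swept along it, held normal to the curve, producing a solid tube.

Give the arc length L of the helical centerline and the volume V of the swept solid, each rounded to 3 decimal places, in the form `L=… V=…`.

L=1256.743 V=63170.788

2πR = 2π·31.5 = 197.920337
per-turn = √(197.920337² + 35.5²) = √(39172.4599 + 1260.25) = √40432.7099 = 201.078865
L = 6.25 × 201.078865 = 1256.742905
V = π·4² × L = 50.265482 × 1256.742905 = 63170.788444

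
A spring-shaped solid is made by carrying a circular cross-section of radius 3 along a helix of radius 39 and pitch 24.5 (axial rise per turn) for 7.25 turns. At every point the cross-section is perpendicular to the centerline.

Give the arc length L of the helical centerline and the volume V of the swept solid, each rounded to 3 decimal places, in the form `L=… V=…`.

2πR = 2π·39 = 245.044227
per-turn = √(245.044227² + 24.5²) = √(60046.6732 + 600.25) = √60646.9232 = 246.265960
L = 7.25 × 246.265960 = 1785.428212
V = π·3² × L = 28.274334 × 1785.428212 = 50481.793383

L=1785.428 V=50481.793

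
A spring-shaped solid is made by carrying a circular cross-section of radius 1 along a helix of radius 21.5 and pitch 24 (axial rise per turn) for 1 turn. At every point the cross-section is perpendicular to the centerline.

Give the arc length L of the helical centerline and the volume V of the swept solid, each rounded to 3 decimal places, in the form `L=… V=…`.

2πR = 2π·21.5 = 135.088484
per-turn = √(135.088484² + 24²) = √(18248.8985 + 576) = √18824.8985 = 137.203858
L = 1 × 137.203858 = 137.203858
V = π·1² × L = 3.141593 × 137.203858 = 431.038631

L=137.204 V=431.039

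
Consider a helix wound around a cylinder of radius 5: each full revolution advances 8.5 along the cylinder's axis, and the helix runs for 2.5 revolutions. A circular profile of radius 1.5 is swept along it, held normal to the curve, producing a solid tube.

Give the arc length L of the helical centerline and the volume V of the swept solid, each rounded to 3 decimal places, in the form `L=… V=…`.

L=81.364 V=575.127

2πR = 2π·5 = 31.415927
per-turn = √(31.415927² + 8.5²) = √(986.9604 + 72.25) = √1059.2104 = 32.545513
L = 2.5 × 32.545513 = 81.363783
V = π·1.5² × L = 7.068583 × 81.363783 = 575.126695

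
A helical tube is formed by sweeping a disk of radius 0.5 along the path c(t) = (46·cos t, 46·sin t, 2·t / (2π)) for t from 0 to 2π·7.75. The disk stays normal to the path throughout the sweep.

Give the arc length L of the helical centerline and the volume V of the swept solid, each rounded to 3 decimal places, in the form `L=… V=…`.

L=2240.009 V=1759.299

2πR = 2π·46 = 289.026524
per-turn = √(289.026524² + 2²) = √(83536.3317 + 4) = √83540.3317 = 289.033444
L = 7.75 × 289.033444 = 2240.009190
V = π·0.5² × L = 0.785398 × 2240.009190 = 1759.299104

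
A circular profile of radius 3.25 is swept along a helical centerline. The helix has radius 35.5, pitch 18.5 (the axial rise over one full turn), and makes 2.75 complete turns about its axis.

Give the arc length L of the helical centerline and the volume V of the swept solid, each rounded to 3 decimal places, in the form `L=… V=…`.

L=615.502 V=20424.252

2πR = 2π·35.5 = 223.053078
per-turn = √(223.053078² + 18.5²) = √(49752.6758 + 342.25) = √50094.9258 = 223.818958
L = 2.75 × 223.818958 = 615.502133
V = π·3.25² × L = 33.183072 × 615.502133 = 20424.251858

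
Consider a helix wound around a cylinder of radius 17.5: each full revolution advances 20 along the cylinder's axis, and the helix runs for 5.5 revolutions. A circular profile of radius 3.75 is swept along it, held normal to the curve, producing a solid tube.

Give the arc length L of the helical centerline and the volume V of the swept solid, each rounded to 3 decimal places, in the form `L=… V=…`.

2πR = 2π·17.5 = 109.955743
per-turn = √(109.955743² + 20²) = √(12090.2654 + 400) = √12490.2654 = 111.759856
L = 5.5 × 111.759856 = 614.679207
V = π·3.75² × L = 44.178647 × 614.679207 = 27155.695535

L=614.679 V=27155.696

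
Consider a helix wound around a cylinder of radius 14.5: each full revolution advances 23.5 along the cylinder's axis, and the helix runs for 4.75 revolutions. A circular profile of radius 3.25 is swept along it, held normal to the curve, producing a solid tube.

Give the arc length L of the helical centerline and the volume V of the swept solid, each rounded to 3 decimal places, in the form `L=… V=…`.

L=446.919 V=14830.142

2πR = 2π·14.5 = 91.106187
per-turn = √(91.106187² + 23.5²) = √(8300.3373 + 552.25) = √8852.5873 = 94.088189
L = 4.75 × 94.088189 = 446.918898
V = π·3.25² × L = 33.183072 × 446.918898 = 14830.142136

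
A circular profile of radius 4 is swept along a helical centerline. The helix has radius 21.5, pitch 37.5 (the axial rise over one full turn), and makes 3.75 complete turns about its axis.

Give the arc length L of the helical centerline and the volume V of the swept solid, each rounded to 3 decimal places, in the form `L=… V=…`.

L=525.738 V=26426.478

2πR = 2π·21.5 = 135.088484
per-turn = √(135.088484² + 37.5²) = √(18248.8985 + 1406.25) = √19655.1485 = 140.196821
L = 3.75 × 140.196821 = 525.738078
V = π·4² × L = 50.265482 × 525.738078 = 26426.478120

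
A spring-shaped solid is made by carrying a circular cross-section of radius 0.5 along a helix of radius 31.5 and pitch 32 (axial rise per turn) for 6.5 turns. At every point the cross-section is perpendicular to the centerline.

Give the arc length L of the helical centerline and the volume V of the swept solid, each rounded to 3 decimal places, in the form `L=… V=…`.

2πR = 2π·31.5 = 197.920337
per-turn = √(197.920337² + 32²) = √(39172.4599 + 1024) = √40196.4599 = 200.490548
L = 6.5 × 200.490548 = 1303.188562
V = π·0.5² × L = 0.785398 × 1303.188562 = 1023.521904

L=1303.189 V=1023.522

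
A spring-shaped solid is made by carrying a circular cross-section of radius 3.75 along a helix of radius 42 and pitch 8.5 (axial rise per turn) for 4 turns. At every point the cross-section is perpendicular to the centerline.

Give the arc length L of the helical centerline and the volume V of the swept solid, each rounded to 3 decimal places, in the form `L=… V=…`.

2πR = 2π·42 = 263.893783
per-turn = √(263.893783² + 8.5²) = √(69639.9287 + 72.25) = √69712.1787 = 264.030640
L = 4 × 264.030640 = 1056.122558
V = π·3.75² × L = 44.178647 × 1056.122558 = 46658.065372

L=1056.123 V=46658.065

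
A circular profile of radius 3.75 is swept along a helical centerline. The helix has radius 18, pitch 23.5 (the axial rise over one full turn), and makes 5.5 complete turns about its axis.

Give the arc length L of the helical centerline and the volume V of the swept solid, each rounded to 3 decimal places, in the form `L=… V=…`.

2πR = 2π·18 = 113.097336
per-turn = √(113.097336² + 23.5²) = √(12791.0073 + 552.25) = √13343.2573 = 115.513018
L = 5.5 × 115.513018 = 635.321598
V = π·3.75² × L = 44.178647 × 635.321598 = 28067.648433

L=635.322 V=28067.648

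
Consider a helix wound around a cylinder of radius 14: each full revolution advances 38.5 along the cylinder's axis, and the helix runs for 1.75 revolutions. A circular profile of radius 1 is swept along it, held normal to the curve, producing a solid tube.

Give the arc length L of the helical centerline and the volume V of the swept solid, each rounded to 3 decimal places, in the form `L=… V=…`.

2πR = 2π·14 = 87.964594
per-turn = √(87.964594² + 38.5²) = √(7737.7699 + 1482.25) = √9220.0199 = 96.020934
L = 1.75 × 96.020934 = 168.036635
V = π·1² × L = 3.141593 × 168.036635 = 527.902659

L=168.037 V=527.903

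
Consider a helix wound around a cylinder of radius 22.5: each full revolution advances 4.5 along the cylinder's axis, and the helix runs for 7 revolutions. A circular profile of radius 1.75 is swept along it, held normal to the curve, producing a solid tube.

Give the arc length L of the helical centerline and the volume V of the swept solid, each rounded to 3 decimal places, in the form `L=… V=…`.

2πR = 2π·22.5 = 141.371669
per-turn = √(141.371669² + 4.5²) = √(19985.9489 + 20.25) = √20006.1989 = 141.443271
L = 7 × 141.443271 = 990.102897
V = π·1.75² × L = 9.621128 × 990.102897 = 9525.906212

L=990.103 V=9525.906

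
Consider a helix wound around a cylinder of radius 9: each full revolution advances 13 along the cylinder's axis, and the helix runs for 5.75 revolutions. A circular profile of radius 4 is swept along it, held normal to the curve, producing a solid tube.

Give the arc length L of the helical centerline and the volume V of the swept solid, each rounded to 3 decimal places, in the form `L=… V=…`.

L=333.636 V=16770.393

2πR = 2π·9 = 56.548668
per-turn = √(56.548668² + 13²) = √(3197.7518 + 169) = √3366.7518 = 58.023718
L = 5.75 × 58.023718 = 333.636377
V = π·4² × L = 50.265482 × 333.636377 = 16770.393469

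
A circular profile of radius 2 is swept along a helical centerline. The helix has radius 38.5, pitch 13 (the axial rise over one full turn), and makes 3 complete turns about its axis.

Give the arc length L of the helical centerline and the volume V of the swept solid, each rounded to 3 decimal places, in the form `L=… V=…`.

L=726.755 V=9132.674

2πR = 2π·38.5 = 241.902634
per-turn = √(241.902634² + 13²) = √(58516.8845 + 169) = √58685.8845 = 242.251697
L = 3 × 242.251697 = 726.755090
V = π·2² × L = 12.566371 × 726.755090 = 9132.673803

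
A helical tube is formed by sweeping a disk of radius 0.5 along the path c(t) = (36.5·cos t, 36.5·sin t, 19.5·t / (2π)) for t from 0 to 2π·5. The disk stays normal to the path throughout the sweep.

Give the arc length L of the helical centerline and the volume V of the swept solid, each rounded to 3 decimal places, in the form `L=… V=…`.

2πR = 2π·36.5 = 229.336264
per-turn = √(229.336264² + 19.5²) = √(52595.1219 + 380.25) = √52975.3719 = 230.163794
L = 5 × 230.163794 = 1150.818968
V = π·0.5² × L = 0.785398 × 1150.818968 = 903.851104

L=1150.819 V=903.851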